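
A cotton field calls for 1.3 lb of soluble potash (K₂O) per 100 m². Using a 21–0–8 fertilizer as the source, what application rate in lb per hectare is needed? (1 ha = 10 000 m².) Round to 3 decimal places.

Product per 100 m² = 1.3 / 8% = 16.25 lb.
Convert to per hectare: 16.25 × 100 = 1625 lb.

1625.000 lb of product per hectare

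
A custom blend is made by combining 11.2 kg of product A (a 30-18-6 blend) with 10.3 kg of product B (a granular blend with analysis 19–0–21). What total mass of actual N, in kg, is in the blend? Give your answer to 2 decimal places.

5.32 kg N

N mass = 30%×11.2 + 19%×10.3 = 5.317 kg.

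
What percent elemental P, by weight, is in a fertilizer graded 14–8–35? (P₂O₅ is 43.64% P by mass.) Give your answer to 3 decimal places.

%P = 8 × 0.4364 = 3.4912%.

3.491% P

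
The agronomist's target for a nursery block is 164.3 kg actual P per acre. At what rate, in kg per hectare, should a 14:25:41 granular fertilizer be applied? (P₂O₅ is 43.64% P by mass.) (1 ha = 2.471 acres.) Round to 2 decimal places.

3721.22 kg of product per hectare

As P₂O₅: 164.3 / 0.4364 = 376.489 kg per acre.
Product per acre = 376.489 / 25% = 1505.96 kg.
Convert to per hectare: 1505.96 × 2.471 = 3721.222 kg.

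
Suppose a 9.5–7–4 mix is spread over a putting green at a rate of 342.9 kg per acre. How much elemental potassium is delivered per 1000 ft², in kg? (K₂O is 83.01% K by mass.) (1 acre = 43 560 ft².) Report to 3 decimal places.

K₂O per acre = 342.9 × 4% = 13.716 kg.
Elemental K = 13.716 × 0.8301 = 11.3857 kg per acre.
Convert to per 1000 ft²: 11.3857 × 0.0229568 = 0.261379 kg.

0.261 kg K per thousand sq ft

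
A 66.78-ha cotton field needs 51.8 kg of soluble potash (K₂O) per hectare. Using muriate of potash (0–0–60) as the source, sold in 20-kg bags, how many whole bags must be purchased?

Product per hectare = 51.8 / 60% = 86.3333 kg.
Total product = 86.3333 × 66.78 = 5765.34 kg.
Bags = ⌈5765.34 / 20⌉ = 289.

289 bags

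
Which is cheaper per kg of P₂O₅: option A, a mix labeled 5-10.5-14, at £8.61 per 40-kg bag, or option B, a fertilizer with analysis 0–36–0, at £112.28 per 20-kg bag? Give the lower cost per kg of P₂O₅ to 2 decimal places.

option A: P₂O₅ per bag = 40 × 10.5% = 4.2 kg; cost = 8.61 / 4.2 = £2.0500/kg P₂O₅.
option B: P₂O₅ per bag = 20 × 36% = 7.2 kg; cost = 112.28 / 7.2 = £15.5944/kg P₂O₅.
option A is cheaper.

£2.05 per kg P₂O₅ (option A)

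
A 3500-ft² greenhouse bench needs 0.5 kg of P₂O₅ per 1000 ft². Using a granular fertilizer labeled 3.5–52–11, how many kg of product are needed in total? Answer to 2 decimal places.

Product per 1000 ft² = 0.5 / 52% = 0.961538 kg.
Total product = 0.961538 × 3500 / 1000 = 3.36538 kg.

3.37 kg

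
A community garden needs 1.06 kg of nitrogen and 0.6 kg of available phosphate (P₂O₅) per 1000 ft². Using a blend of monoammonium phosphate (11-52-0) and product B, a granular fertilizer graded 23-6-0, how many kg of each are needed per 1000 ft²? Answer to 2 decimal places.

0.66 kg monoammonium phosphate, 4.29 kg product B

With a, b = kg per 1000 ft² of monoammonium phosphate and product B:
N: 0.11·a + 0.23·b = 1.06
P₂O₅: 0.52·a + 0.06·b = 0.6
Solving simultaneously: a = 0.658407, b = 4.29381.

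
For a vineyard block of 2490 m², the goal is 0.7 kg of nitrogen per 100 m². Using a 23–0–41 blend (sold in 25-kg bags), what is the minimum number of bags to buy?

4 bags

Product per 100 m² = 0.7 / 23% = 3.04348 kg.
Total product = 3.04348 × 2490 / 100 = 75.7826 kg.
Bags = ⌈75.7826 / 25⌉ = 4.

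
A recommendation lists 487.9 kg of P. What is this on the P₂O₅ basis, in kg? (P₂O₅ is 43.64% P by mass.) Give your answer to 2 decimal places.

P₂O₅ = 487.9 / 0.4364 = 1118.011 kg.

1118.01 kg P₂O₅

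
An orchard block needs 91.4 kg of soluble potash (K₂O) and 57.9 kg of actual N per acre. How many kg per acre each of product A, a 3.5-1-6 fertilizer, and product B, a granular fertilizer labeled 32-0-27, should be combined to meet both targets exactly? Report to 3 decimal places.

1396.410 kg product A, 28.205 kg product B

Let a = kg of product A, b = kg of product B (per acre).
K₂O: 0.06·a + 0.27·b = 91.4
N: 0.035·a + 0.32·b = 57.9
Eliminate b: (row1) − 0.27/0.32·(row2) → 0.0304687·a = 42.5469, so a = 1396.4103.
Then b = (57.9 − 0.035·1396.4103) / 0.32 = 28.2051.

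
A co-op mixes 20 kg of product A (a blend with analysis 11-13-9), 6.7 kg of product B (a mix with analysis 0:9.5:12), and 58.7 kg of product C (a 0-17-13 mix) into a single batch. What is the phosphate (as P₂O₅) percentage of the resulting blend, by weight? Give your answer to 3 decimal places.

15.475% P₂O₅

Total mass = 20 + 6.7 + 58.7 = 85.4 kg.
P₂O₅ mass = 13%×20 + 9.5%×6.7 + 17%×58.7 = 13.2155 kg.
% P₂O₅ = 13.2155 / 85.4 = 15.4748%.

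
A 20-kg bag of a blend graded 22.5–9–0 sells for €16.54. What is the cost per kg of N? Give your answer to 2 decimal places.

N in bag = 20 × 22.5% = 4.5 kg.
Cost per kg N = €16.54 / 4.5 = €3.6756.

€3.68 per kg N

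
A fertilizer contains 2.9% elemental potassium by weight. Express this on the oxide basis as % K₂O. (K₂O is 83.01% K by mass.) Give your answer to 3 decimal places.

3.494% K₂O

%K₂O = 2.9 / 0.8301 = 3.49355%.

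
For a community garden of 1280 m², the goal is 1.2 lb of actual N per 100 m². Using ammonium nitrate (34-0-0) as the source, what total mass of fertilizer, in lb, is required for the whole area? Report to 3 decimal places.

45.176 lb

Product per 100 m² = 1.2 / 34% = 3.52941 lb.
Total product = 3.52941 × 1280 / 100 = 45.17647 lb.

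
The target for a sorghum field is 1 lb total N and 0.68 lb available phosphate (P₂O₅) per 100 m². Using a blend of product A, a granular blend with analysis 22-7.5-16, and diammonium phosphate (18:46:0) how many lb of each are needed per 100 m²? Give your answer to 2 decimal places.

With a, b = lb per 100 m² of product A and diammonium phosphate:
N: 0.22·a + 0.18·b = 1
P₂O₅: 0.075·a + 0.46·b = 0.68
From row1: a = (1 − 0.18·b) / 0.22.
Into row2: 0.075·(1 − 0.18·b)/0.22 + 0.46·b = 0.68 → b = 0.850627, a = 3.84949.

3.85 lb product A, 0.85 lb diammonium phosphate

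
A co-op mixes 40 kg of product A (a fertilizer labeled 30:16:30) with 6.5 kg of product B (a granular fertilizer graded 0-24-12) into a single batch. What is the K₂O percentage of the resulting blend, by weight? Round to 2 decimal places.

27.48% K₂O

Total mass = 40 + 6.5 = 46.5 kg.
K₂O mass = 30%×40 + 12%×6.5 = 12.78 kg.
% K₂O = 12.78 / 46.5 = 27.4839%.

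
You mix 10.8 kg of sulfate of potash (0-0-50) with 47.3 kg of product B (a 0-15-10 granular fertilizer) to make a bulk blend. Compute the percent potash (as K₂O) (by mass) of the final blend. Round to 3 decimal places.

17.435% K₂O

Total mass = 10.8 + 47.3 = 58.1 kg.
K₂O mass = 50%×10.8 + 10%×47.3 = 10.13 kg.
% K₂O = 10.13 / 58.1 = 17.43546%.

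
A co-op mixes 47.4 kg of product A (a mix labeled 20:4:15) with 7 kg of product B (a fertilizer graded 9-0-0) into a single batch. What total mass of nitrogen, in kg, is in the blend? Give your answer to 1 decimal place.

N mass = 20%×47.4 + 9%×7 = 10.11 kg.

10.1 kg N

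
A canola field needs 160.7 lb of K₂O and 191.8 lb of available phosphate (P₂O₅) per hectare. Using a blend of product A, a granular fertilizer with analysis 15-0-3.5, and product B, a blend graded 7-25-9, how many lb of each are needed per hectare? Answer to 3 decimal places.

2618.629 lb product A, 767.200 lb product B

Let a = lb of product A, b = lb of product B (per hectare).
K₂O: 0.035·a + 0.09·b = 160.7
P₂O₅: 0·a + 0.25·b = 191.8
Solving simultaneously: a = 2618.6286, b = 767.2.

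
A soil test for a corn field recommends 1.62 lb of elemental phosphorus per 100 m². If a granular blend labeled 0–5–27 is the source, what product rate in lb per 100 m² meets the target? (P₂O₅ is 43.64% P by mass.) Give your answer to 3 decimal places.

As P₂O₅: 1.62 / 0.4364 = 3.71219 lb per 100 m².
Product per 100 m² = 3.71219 / 5% = 74.2438 lb.

74.244 lb of product per hundred sq m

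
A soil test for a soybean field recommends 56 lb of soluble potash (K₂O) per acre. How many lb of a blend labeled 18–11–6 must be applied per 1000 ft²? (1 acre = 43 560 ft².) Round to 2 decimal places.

Product per acre = 56 / 6% = 933.333 lb.
Convert to per 1000 ft²: 933.333 × 0.0229568 = 21.4264 lb.

21.43 lb of product per thousand sq ft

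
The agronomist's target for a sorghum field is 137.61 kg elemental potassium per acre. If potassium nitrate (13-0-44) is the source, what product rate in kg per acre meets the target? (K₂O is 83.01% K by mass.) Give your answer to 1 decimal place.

376.8 kg of product per acre

As K₂O: 137.61 / 0.8301 = 165.775 kg per acre.
Product per acre = 165.775 / 44% = 376.762 kg.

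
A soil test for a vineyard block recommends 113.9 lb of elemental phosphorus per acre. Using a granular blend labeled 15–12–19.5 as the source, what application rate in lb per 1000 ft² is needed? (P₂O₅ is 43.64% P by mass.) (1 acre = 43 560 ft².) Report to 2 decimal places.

49.93 lb of product per thousand sq ft

As P₂O₅: 113.9 / 0.4364 = 260.999 lb per acre.
Product per acre = 260.999 / 12% = 2174.99 lb.
Convert to per 1000 ft²: 2174.99 × 0.0229568 = 49.931 lb.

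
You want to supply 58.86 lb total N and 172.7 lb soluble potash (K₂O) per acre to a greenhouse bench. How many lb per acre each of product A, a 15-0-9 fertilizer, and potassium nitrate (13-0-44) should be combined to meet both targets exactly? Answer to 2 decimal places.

With a, b = lb per acre of product A and potassium nitrate:
N: 0.15·a + 0.13·b = 58.86
K₂O: 0.09·a + 0.44·b = 172.7
Eliminate b: (row1) − 0.13/0.44·(row2) → 0.123409·a = 7.835, so a = 63.488.
Then b = (172.7 − 0.09·63.488) / 0.44 = 379.514.

63.49 lb product A, 379.51 lb potassium nitrate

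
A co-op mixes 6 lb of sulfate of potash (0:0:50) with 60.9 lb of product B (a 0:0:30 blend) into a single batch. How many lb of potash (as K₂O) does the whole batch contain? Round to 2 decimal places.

K₂O mass = 50%×6 + 30%×60.9 = 21.27 lb.

21.27 lb K₂O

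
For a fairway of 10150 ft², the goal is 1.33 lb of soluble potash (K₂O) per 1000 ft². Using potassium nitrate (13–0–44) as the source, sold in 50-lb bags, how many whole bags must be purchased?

1 bags

Product per 1000 ft² = 1.33 / 44% = 3.02273 lb.
Total product = 3.02273 × 10150 / 1000 = 30.6807 lb.
Bags = ⌈30.6807 / 50⌉ = 1.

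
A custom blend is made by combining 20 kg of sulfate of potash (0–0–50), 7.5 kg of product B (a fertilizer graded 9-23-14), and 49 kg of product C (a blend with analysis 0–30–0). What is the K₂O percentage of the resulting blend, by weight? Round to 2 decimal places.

14.44% K₂O

Total mass = 20 + 7.5 + 49 = 76.5 kg.
K₂O mass = 50%×20 + 14%×7.5 + 0%×49 = 11.05 kg.
% K₂O = 11.05 / 76.5 = 14.4444%.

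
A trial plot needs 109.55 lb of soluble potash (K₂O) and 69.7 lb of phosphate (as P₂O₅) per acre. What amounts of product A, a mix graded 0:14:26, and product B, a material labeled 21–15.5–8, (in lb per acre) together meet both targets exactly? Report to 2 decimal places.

391.90 lb product A, 95.70 lb product B

With a, b = lb per acre of product A and product B:
K₂O: 0.26·a + 0.08·b = 109.55
P₂O₅: 0.14·a + 0.155·b = 69.7
From row1: a = (109.55 − 0.08·b) / 0.26.
Into row2: 0.14·(109.55 − 0.08·b)/0.26 + 0.155·b = 69.7 → b = 95.7045, a = 391.899.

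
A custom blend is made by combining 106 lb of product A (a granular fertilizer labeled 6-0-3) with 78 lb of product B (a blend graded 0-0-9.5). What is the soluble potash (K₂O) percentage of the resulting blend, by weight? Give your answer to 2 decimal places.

5.76% K₂O

Total mass = 106 + 78 = 184 lb.
K₂O mass = 3%×106 + 9.5%×78 = 10.59 lb.
% K₂O = 10.59 / 184 = 5.75543%.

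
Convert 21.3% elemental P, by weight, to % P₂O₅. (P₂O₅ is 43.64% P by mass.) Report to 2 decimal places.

48.81% P₂O₅

%P₂O₅ = 21.3 / 0.4364 = 48.8084%.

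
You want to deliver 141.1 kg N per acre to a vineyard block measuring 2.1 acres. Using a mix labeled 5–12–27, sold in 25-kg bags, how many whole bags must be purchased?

238 bags

Product per acre = 141.1 / 5% = 2822 kg.
Total product = 2822 × 2.1 = 5926.2 kg.
Bags = ⌈5926.2 / 25⌉ = 238.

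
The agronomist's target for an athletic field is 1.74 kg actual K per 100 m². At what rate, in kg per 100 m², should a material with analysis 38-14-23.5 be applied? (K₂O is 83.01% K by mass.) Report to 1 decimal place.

As K₂O: 1.74 / 0.8301 = 2.09613 kg per 100 m².
Product per 100 m² = 2.09613 / 23.5% = 8.91971 kg.

8.9 kg of product per hundred sq m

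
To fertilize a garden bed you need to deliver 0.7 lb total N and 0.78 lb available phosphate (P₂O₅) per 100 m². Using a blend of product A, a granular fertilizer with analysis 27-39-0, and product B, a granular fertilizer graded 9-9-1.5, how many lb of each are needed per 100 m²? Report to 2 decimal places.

0.67 lb product A, 5.78 lb product B

Per-100 m² balance (a = product A, b = product B):
N: 0.27·a + 0.09·b = 0.7
P₂O₅: 0.39·a + 0.09·b = 0.78
From row1: a = (0.7 − 0.09·b) / 0.27.
Into row2: 0.39·(0.7 − 0.09·b)/0.27 + 0.09·b = 0.78 → b = 5.77778, a = 0.666667.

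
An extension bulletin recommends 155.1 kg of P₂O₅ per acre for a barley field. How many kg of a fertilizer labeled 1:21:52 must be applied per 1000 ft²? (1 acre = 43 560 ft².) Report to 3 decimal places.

16.955 kg of product per thousand sq ft

Product per acre = 155.1 / 21% = 738.571 kg.
Convert to per 1000 ft²: 738.571 × 0.0229568 = 16.9553 kg.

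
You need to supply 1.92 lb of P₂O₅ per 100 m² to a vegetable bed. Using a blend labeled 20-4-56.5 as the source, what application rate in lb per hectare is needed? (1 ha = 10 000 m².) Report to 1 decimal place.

Product per 100 m² = 1.92 / 4% = 48 lb.
Convert to per hectare: 48 × 100 = 4800 lb.

4800.0 lb of product per hectare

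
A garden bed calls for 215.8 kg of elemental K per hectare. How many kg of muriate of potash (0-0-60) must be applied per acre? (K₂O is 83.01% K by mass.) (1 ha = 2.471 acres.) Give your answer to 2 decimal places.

175.35 kg of product per acre

As K₂O: 215.8 / 0.8301 = 259.969 kg per hectare.
Product per hectare = 259.969 / 60% = 433.281 kg.
Convert to per acre: 433.281 × 0.404694 = 175.346 kg.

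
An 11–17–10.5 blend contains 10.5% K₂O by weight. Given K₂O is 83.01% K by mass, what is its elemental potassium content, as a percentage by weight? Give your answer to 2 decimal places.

%K = 10.5 × 0.8301 = 8.71605%.

8.72% K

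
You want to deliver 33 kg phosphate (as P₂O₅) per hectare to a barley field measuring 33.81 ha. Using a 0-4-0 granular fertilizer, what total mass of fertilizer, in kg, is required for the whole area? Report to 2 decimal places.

27893.25 kg

Product per hectare = 33 / 4% = 825 kg.
Total product = 825 × 33.81 = 27893.25 kg.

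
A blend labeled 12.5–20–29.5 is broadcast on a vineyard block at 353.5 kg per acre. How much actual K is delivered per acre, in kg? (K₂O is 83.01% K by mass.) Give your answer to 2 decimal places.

86.56 kg K per acre

K₂O per acre = 353.5 × 29.5% = 104.282 kg.
Elemental K = 104.282 × 0.8301 = 86.5649 kg per acre.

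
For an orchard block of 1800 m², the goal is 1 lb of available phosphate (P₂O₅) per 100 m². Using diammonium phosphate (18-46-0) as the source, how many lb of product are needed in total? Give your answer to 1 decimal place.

Product per 100 m² = 1 / 46% = 2.17391 lb.
Total product = 2.17391 × 1800 / 100 = 39.1304 lb.

39.1 lb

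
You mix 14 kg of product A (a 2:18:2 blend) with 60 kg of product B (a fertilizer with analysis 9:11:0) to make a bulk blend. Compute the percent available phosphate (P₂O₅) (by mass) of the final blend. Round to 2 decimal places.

12.32% P₂O₅

Total mass = 14 + 60 = 74 kg.
P₂O₅ mass = 18%×14 + 11%×60 = 9.12 kg.
% P₂O₅ = 9.12 / 74 = 12.3243%.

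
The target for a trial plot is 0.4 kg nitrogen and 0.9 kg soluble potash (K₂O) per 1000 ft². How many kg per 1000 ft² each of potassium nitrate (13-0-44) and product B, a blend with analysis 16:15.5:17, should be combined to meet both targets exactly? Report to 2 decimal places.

With a, b = kg per 1000 ft² of potassium nitrate and product B:
N: 0.13·a + 0.16·b = 0.4
K₂O: 0.44·a + 0.17·b = 0.9
Eliminate a: (row1) − 0.13/0.44·(row2) → 0.109773·b = 0.134091, so b = 1.22153.
Back-substitute: a = (0.4 − 0.16·1.22153) / 0.13 = 1.5735.

1.57 kg potassium nitrate, 1.22 kg product B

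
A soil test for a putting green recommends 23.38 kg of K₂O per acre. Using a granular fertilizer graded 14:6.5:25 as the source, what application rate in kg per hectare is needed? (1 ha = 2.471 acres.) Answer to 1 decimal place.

Product per acre = 23.38 / 25% = 93.52 kg.
Convert to per hectare: 93.52 × 2.471 = 231.088 kg.

231.1 kg of product per hectare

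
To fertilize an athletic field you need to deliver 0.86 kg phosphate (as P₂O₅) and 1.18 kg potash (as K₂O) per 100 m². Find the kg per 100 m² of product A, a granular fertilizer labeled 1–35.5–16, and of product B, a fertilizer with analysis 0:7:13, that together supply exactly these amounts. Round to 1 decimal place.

0.8 kg product A, 8.0 kg product B

Let a = kg of product A, b = kg of product B (per 100 m²).
P₂O₅: 0.355·a + 0.07·b = 0.86
K₂O: 0.16·a + 0.13·b = 1.18
Solving simultaneously: a = 0.835479, b = 8.04864.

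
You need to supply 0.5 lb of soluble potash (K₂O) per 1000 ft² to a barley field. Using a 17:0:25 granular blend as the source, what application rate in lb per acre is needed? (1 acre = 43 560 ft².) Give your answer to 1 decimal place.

87.1 lb of product per acre

Product per 1000 ft² = 0.5 / 25% = 2 lb.
Convert to per acre: 2 × 43.56 = 87.12 lb.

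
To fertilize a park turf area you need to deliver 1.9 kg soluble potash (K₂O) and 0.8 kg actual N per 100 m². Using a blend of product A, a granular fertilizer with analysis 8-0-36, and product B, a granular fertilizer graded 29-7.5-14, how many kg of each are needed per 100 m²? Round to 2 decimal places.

4.71 kg product A, 1.46 kg product B

Let a = kg of product A, b = kg of product B (per 100 m²).
K₂O: 0.36·a + 0.14·b = 1.9
N: 0.08·a + 0.29·b = 0.8
Eliminate b: (row1) − 0.14/0.29·(row2) → 0.321379·a = 1.51379, so a = 4.7103.
Then b = (0.8 − 0.08·4.7103) / 0.29 = 1.45923.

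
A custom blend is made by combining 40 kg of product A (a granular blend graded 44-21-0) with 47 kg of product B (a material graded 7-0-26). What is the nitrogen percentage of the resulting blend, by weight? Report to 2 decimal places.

Total mass = 40 + 47 = 87 kg.
N mass = 44%×40 + 7%×47 = 20.89 kg.
% N = 20.89 / 87 = 24.0115%.

24.01% N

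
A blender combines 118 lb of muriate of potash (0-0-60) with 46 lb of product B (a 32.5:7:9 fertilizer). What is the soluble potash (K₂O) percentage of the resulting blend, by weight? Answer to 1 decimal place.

45.7% K₂O

Total mass = 118 + 46 = 164 lb.
K₂O mass = 60%×118 + 9%×46 = 74.94 lb.
% K₂O = 74.94 / 164 = 45.6951%.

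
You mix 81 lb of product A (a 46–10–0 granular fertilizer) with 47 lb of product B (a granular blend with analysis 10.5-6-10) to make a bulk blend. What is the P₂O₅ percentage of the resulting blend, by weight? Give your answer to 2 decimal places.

Total mass = 81 + 47 = 128 lb.
P₂O₅ mass = 10%×81 + 6%×47 = 10.92 lb.
% P₂O₅ = 10.92 / 128 = 8.53125%.

8.53% P₂O₅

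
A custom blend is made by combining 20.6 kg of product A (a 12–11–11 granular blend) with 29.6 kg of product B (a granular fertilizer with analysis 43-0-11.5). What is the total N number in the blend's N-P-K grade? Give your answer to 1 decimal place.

Total mass = 20.6 + 29.6 = 50.2 kg.
N mass = 12%×20.6 + 43%×29.6 = 15.2 kg.
% N = 15.2 / 50.2 = 30.2789%.

30.3% N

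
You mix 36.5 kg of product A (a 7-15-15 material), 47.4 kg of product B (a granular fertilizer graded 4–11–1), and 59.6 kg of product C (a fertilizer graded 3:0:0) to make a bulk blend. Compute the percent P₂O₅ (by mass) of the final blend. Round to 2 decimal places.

Total mass = 36.5 + 47.4 + 59.6 = 143.5 kg.
P₂O₅ mass = 15%×36.5 + 11%×47.4 + 0%×59.6 = 10.689 kg.
% P₂O₅ = 10.689 / 143.5 = 7.44878%.

7.45% P₂O₅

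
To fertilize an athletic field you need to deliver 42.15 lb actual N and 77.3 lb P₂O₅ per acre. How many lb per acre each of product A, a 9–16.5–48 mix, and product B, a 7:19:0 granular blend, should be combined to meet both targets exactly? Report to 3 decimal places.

468.018 lb product A, 0.405 lb product B

Per-acre balance (a = product A, b = product B):
N: 0.09·a + 0.07·b = 42.15
P₂O₅: 0.165·a + 0.19·b = 77.3
From row1: a = (42.15 − 0.07·b) / 0.09.
Into row2: 0.165·(42.15 − 0.07·b)/0.09 + 0.19·b = 77.3 → b = 0.405405, a = 468.01802.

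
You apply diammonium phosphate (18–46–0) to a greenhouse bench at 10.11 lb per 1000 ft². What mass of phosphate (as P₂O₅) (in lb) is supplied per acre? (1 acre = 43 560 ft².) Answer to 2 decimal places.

202.58 lb P₂O₅ per acre

P₂O₅ per 1000 ft² = 10.11 × 46% = 4.6506 lb.
Convert to per acre: 4.6506 × 43.56 = 202.5801 lb.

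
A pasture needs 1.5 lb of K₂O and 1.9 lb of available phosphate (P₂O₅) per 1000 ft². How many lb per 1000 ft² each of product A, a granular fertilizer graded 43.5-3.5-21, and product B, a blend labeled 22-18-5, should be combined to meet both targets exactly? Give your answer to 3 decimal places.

4.854 lb product A, 9.612 lb product B

Let a = lb of product A, b = lb of product B (per 1000 ft²).
K₂O: 0.21·a + 0.05·b = 1.5
P₂O₅: 0.035·a + 0.18·b = 1.9
Eliminate b: (row1) − 0.05/0.18·(row2) → 0.200278·a = 0.972222, so a = 4.85437.
Then b = (1.9 − 0.035·4.85437) / 0.18 = 9.61165.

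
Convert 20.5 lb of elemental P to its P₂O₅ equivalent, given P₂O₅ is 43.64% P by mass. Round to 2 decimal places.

P₂O₅ = 20.5 / 0.4364 = 46.9753 lb.

46.98 lb P₂O₅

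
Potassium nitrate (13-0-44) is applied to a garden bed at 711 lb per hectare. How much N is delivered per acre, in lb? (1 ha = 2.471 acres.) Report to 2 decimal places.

37.41 lb N per acre

nitrogen per hectare = 711 × 13% = 92.43 lb.
Convert to per acre: 92.43 × 0.404694 = 37.4059 lb.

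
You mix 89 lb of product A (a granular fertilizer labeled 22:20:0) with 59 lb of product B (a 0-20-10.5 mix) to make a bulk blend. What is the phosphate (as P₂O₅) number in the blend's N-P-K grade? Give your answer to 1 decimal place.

20.0% P₂O₅

Total mass = 89 + 59 = 148 lb.
P₂O₅ mass = 20%×89 + 20%×59 = 29.6 lb.
% P₂O₅ = 29.6 / 148 = 20%.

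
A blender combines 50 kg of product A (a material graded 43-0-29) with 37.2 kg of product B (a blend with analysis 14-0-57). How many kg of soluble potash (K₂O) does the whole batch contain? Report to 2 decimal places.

K₂O mass = 29%×50 + 57%×37.2 = 35.704 kg.

35.70 kg K₂O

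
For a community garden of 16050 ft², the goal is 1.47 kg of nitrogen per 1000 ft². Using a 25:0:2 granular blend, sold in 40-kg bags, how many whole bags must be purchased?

Product per 1000 ft² = 1.47 / 25% = 5.88 kg.
Total product = 5.88 × 16050 / 1000 = 94.374 kg.
Bags = ⌈94.374 / 40⌉ = 3.

3 bags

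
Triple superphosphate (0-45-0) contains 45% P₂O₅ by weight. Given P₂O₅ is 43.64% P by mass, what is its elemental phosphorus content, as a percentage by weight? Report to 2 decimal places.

%P = 45 × 0.4364 = 19.638%.

19.64% P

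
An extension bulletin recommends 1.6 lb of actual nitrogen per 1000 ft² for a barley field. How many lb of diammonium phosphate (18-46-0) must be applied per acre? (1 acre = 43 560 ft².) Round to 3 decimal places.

387.200 lb of product per acre

Product per 1000 ft² = 1.6 / 18% = 8.88889 lb.
Convert to per acre: 8.88889 × 43.56 = 387.2 lb.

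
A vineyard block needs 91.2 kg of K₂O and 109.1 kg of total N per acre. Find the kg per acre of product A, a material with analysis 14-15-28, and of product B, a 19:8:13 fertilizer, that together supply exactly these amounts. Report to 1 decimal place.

Let a = kg of product A, b = kg of product B (per acre).
K₂O: 0.28·a + 0.13·b = 91.2
N: 0.14·a + 0.19·b = 109.1
Eliminate b: (row1) − 0.13/0.19·(row2) → 0.184211·a = 16.5526, so a = 89.8571.
Then b = (109.1 − 0.14·89.8571) / 0.19 = 508.

89.9 kg product A, 508.0 kg product B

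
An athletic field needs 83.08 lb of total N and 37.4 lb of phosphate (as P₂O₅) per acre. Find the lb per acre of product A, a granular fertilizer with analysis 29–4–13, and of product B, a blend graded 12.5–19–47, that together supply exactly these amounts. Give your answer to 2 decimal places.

221.76 lb product A, 150.16 lb product B

Per-acre balance (a = product A, b = product B):
N: 0.29·a + 0.125·b = 83.08
P₂O₅: 0.04·a + 0.19·b = 37.4
Solving simultaneously: a = 221.7605, b = 150.156.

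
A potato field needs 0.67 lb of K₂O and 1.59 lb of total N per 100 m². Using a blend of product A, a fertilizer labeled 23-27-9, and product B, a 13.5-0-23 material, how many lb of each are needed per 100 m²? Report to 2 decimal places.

6.75 lb product A, 0.27 lb product B

With a, b = lb per 100 m² of product A and product B:
K₂O: 0.09·a + 0.23·b = 0.67
N: 0.23·a + 0.135·b = 1.59
Eliminate b: (row1) − 0.23/0.135·(row2) → -0.301852·a = -2.03889, so a = 6.7546.
Then b = (1.59 − 0.23·6.7546) / 0.135 = 0.269939.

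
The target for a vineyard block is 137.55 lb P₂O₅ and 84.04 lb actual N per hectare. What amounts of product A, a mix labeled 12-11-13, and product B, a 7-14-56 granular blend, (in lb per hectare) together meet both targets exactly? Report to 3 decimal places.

234.846 lb product A, 797.978 lb product B

Let a = lb of product A, b = lb of product B (per hectare).
P₂O₅: 0.11·a + 0.14·b = 137.55
N: 0.12·a + 0.07·b = 84.04
Eliminate a: (row1) − 0.11/0.12·(row2) → 0.0758333·b = 60.5133, so b = 797.97802.
Back-substitute: a = (137.55 − 0.14·797.97802) / 0.11 = 234.8462.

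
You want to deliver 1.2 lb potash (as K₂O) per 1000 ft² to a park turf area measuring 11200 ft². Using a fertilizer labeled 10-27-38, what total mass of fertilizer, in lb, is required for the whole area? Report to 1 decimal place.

35.4 lb

Product per 1000 ft² = 1.2 / 38% = 3.15789 lb.
Total product = 3.15789 × 11200 / 1000 = 35.3684 lb.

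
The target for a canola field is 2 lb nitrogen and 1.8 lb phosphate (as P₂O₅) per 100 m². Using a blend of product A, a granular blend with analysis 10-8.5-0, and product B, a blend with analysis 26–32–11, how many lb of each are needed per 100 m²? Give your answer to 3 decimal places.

17.374 lb product A, 1.010 lb product B

Let a = lb of product A, b = lb of product B (per 100 m²).
N: 0.1·a + 0.26·b = 2
P₂O₅: 0.085·a + 0.32·b = 1.8
Eliminate a: (row1) − 0.1/0.085·(row2) → -0.116471·b = -0.117647, so b = 1.0101.
Back-substitute: a = (2 − 0.26·1.0101) / 0.1 = 17.3737.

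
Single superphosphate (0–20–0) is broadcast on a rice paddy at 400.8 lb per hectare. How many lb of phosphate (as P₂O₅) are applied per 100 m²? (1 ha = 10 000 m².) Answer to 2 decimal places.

P₂O₅ per hectare = 400.8 × 20% = 80.16 lb.
Convert to per 100 m²: 80.16 × 0.01 = 0.8016 lb.

0.80 lb P₂O₅ per hundred sq m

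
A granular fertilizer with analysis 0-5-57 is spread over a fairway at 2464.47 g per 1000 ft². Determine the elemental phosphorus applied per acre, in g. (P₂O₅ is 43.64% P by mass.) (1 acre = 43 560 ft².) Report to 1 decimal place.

2342.4 g P per acre

P₂O₅ per 1000 ft² = 2464.47 × 5% = 123.223 g.
Elemental P = 123.223 × 0.4364 = 53.7747 g per 1000 ft².
Convert to per acre: 53.7747 × 43.56 = 2342.43 g.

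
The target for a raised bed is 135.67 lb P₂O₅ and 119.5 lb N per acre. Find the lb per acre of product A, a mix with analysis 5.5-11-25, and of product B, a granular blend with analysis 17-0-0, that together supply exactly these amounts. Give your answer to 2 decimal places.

1233.36 lb product A, 303.91 lb product B

Let a = lb of product A, b = lb of product B (per acre).
P₂O₅: 0.11·a + 0·b = 135.67
N: 0.055·a + 0.17·b = 119.5
Solving simultaneously: a = 1233.364, b = 303.912.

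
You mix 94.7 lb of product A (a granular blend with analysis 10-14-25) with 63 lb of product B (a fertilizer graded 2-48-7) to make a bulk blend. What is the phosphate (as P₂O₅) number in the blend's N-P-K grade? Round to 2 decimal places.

27.58% P₂O₅

Total mass = 94.7 + 63 = 157.7 lb.
P₂O₅ mass = 14%×94.7 + 48%×63 = 43.498 lb.
% P₂O₅ = 43.498 / 157.7 = 27.5828%.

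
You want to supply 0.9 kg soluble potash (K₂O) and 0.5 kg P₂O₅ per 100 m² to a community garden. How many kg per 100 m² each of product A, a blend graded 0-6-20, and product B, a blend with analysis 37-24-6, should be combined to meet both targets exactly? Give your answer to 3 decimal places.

Let a = kg of product A, b = kg of product B (per 100 m²).
K₂O: 0.2·a + 0.06·b = 0.9
P₂O₅: 0.06·a + 0.24·b = 0.5
From row1: a = (0.9 − 0.06·b) / 0.2.
Into row2: 0.06·(0.9 − 0.06·b)/0.2 + 0.24·b = 0.5 → b = 1.03604, a = 4.18919.

4.189 kg product A, 1.036 kg product B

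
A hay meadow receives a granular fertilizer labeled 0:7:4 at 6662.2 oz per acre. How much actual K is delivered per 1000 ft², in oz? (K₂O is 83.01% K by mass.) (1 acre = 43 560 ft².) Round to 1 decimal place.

5.1 oz K per thousand sq ft

K₂O per acre = 6662.2 × 4% = 266.488 oz.
Elemental K = 266.488 × 0.8301 = 221.212 oz per acre.
Convert to per 1000 ft²: 221.212 × 0.0229568 = 5.07832 oz.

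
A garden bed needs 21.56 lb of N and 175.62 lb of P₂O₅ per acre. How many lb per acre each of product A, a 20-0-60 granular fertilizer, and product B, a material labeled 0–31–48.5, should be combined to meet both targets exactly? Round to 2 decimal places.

Per-acre balance (a = product A, b = product B):
N: 0.2·a + 0·b = 21.56
P₂O₅: 0·a + 0.31·b = 175.62
Solving simultaneously: a = 107.8, b = 566.516.

107.80 lb product A, 566.52 lb product B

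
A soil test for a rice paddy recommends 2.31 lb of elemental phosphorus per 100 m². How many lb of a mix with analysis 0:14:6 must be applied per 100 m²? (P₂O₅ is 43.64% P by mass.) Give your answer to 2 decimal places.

37.81 lb of product per hundred sq m

As P₂O₅: 2.31 / 0.4364 = 5.29331 lb per 100 m².
Product per 100 m² = 5.29331 / 14% = 37.8093 lb.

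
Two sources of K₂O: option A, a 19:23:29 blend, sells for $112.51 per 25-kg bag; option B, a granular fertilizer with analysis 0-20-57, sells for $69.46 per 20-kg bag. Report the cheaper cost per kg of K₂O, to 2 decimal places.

option A: K₂O per bag = 25 × 29% = 7.25 kg; cost = 112.51 / 7.25 = $15.5186/kg K₂O.
option B: K₂O per bag = 20 × 57% = 11.4 kg; cost = 69.46 / 11.4 = $6.0930/kg K₂O.
option B is cheaper.

$6.09 per kg K₂O (option B)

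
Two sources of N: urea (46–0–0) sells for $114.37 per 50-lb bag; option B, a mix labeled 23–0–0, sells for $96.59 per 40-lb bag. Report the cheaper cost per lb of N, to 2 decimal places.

urea: N per bag = 50 × 46% = 23 lb; cost = 114.37 / 23 = $4.9726/lb N.
option B: N per bag = 40 × 23% = 9.2 lb; cost = 96.59 / 9.2 = $10.4989/lb N.
urea is cheaper.

$4.97 per lb N (urea)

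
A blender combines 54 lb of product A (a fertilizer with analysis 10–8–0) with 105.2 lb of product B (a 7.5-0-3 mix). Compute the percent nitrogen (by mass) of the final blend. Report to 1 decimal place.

Total mass = 54 + 105.2 = 159.2 lb.
N mass = 10%×54 + 7.5%×105.2 = 13.29 lb.
% N = 13.29 / 159.2 = 8.34799%.

8.3% N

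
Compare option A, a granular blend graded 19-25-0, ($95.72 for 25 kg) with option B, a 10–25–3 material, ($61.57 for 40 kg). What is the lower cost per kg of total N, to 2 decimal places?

option A: N per bag = 25 × 19% = 4.75 kg; cost = 95.72 / 4.75 = $20.1516/kg N.
option B: N per bag = 40 × 10% = 4 kg; cost = 61.57 / 4 = $15.3925/kg N.
option B is cheaper.

$15.39 per kg N (option B)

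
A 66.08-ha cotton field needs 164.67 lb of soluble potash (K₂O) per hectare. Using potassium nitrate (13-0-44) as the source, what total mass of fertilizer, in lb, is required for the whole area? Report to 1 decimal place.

Product per hectare = 164.67 / 44% = 374.25 lb.
Total product = 374.25 × 66.08 = 24730.44 lb.

24730.4 lb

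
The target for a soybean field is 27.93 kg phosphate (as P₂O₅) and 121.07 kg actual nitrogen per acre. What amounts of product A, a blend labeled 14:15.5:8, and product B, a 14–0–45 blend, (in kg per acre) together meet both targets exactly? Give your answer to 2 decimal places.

With a, b = kg per acre of product A and product B:
P₂O₅: 0.155·a + 0·b = 27.93
N: 0.14·a + 0.14·b = 121.07
Solving simultaneously: a = 180.194, b = 684.592.

180.19 kg product A, 684.59 kg product B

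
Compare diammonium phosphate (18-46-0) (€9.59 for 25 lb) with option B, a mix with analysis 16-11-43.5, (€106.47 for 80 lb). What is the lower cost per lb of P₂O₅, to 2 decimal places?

diammonium phosphate: P₂O₅ per bag = 25 × 46% = 11.5 lb; cost = 9.59 / 11.5 = €0.8339/lb P₂O₅.
option B: P₂O₅ per bag = 80 × 11% = 8.8 lb; cost = 106.47 / 8.8 = €12.0989/lb P₂O₅.
diammonium phosphate is cheaper.

€0.83 per lb P₂O₅ (diammonium phosphate)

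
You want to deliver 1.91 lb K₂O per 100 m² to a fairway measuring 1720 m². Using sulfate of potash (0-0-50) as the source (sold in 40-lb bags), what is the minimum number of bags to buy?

Product per 100 m² = 1.91 / 50% = 3.82 lb.
Total product = 3.82 × 1720 / 100 = 65.704 lb.
Bags = ⌈65.704 / 40⌉ = 2.

2 bags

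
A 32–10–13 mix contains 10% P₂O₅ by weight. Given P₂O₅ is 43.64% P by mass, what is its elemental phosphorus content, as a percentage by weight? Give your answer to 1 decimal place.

%P = 10 × 0.4364 = 4.364%.

4.4% P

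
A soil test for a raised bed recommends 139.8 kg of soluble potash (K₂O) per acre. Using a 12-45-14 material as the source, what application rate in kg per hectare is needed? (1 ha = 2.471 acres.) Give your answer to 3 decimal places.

Product per acre = 139.8 / 14% = 998.571 kg.
Convert to per hectare: 998.571 × 2.471 = 2467.47 kg.

2467.470 kg of product per hectare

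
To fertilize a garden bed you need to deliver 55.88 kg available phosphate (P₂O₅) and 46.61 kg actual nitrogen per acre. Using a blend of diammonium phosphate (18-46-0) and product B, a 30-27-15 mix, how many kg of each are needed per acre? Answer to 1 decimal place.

46.7 kg diammonium phosphate, 127.3 kg product B

Let a = kg of diammonium phosphate, b = kg of product B (per acre).
P₂O₅: 0.46·a + 0.27·b = 55.88
N: 0.18·a + 0.3·b = 46.61
Eliminate a: (row1) − 0.46/0.18·(row2) → -0.496667·b = -63.2344, so b = 127.318.
Back-substitute: a = (55.88 − 0.27·127.318) / 0.46 = 46.7483.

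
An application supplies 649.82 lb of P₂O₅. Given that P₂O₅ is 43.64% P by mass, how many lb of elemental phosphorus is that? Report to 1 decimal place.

P = 649.82 × 0.4364 = 283.581 lb.

283.6 lb P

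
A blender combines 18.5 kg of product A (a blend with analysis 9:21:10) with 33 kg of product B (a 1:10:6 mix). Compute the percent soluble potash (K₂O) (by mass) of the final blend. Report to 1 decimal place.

Total mass = 18.5 + 33 = 51.5 kg.
K₂O mass = 10%×18.5 + 6%×33 = 3.83 kg.
% K₂O = 3.83 / 51.5 = 7.43689%.

7.4% K₂O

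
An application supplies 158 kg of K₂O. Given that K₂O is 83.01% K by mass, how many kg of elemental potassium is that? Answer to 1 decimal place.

131.2 kg K

K = 158 × 0.8301 = 131.156 kg.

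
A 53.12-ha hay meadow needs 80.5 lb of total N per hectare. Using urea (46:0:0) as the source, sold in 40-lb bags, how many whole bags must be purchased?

233 bags

Product per hectare = 80.5 / 46% = 175 lb.
Total product = 175 × 53.12 = 9296 lb.
Bags = ⌈9296 / 40⌉ = 233.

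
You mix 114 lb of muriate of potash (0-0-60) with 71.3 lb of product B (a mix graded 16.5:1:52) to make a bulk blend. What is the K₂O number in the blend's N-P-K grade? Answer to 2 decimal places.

Total mass = 114 + 71.3 = 185.3 lb.
K₂O mass = 60%×114 + 52%×71.3 = 105.476 lb.
% K₂O = 105.476 / 185.3 = 56.9217%.

56.92% K₂O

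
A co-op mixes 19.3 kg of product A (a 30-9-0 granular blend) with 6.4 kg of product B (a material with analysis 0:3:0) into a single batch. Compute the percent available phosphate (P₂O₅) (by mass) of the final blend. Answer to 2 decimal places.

7.51% P₂O₅

Total mass = 19.3 + 6.4 = 25.7 kg.
P₂O₅ mass = 9%×19.3 + 3%×6.4 = 1.929 kg.
% P₂O₅ = 1.929 / 25.7 = 7.50584%.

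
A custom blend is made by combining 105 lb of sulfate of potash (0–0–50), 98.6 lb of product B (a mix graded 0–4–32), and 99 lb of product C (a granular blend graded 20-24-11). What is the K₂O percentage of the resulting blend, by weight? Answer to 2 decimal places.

Total mass = 105 + 98.6 + 99 = 302.6 lb.
K₂O mass = 50%×105 + 32%×98.6 + 11%×99 = 94.942 lb.
% K₂O = 94.942 / 302.6 = 31.3754%.

31.38% K₂O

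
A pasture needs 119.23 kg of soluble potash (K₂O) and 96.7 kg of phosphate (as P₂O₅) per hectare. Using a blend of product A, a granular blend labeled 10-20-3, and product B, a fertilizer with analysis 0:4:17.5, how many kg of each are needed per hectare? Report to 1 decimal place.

Per-hectare balance (a = product A, b = product B):
K₂O: 0.03·a + 0.175·b = 119.23
P₂O₅: 0.2·a + 0.04·b = 96.7
Eliminate b: (row1) − 0.175/0.04·(row2) → -0.845·a = -303.832, so a = 359.565.
Then b = (96.7 − 0.2·359.565) / 0.04 = 619.675.

359.6 kg product A, 619.7 kg product B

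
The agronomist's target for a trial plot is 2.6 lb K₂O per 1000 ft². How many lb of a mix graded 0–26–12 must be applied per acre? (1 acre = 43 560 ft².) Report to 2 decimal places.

Product per 1000 ft² = 2.6 / 12% = 21.6667 lb.
Convert to per acre: 21.6667 × 43.56 = 943.8 lb.

943.80 lb of product per acre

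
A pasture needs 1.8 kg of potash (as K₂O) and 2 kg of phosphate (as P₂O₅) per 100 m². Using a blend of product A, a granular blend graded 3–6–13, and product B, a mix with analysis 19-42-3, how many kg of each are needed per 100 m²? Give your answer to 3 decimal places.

With a, b = kg per 100 m² of product A and product B:
K₂O: 0.13·a + 0.03·b = 1.8
P₂O₅: 0.06·a + 0.42·b = 2
From row1: a = (1.8 − 0.03·b) / 0.13.
Into row2: 0.06·(1.8 − 0.03·b)/0.13 + 0.42·b = 2 → b = 2.87879, a = 13.1818.

13.182 kg product A, 2.879 kg product B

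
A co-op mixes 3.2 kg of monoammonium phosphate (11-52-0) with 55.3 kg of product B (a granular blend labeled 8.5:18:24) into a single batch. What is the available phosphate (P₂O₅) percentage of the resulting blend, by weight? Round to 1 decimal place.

Total mass = 3.2 + 55.3 = 58.5 kg.
P₂O₅ mass = 52%×3.2 + 18%×55.3 = 11.618 kg.
% P₂O₅ = 11.618 / 58.5 = 19.8598%.

19.9% P₂O₅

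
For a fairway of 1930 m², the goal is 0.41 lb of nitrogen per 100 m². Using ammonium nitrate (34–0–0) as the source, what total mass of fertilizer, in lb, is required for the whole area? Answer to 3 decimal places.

23.274 lb

Product per 100 m² = 0.41 / 34% = 1.20588 lb.
Total product = 1.20588 × 1930 / 100 = 23.2735 lb.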